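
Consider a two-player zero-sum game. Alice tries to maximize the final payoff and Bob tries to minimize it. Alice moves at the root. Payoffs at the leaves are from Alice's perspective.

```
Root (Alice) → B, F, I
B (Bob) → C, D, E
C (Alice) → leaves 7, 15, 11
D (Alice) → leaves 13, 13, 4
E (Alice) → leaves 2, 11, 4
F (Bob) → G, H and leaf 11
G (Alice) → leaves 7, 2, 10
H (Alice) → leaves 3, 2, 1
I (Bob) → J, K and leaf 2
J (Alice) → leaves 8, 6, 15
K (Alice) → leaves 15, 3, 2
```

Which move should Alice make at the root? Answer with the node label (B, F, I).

B

C (Alice): max(7, 15, 11) = 15
D (Alice): max(13, 13, 4) = 13
E (Alice): max(2, 11, 4) = 11
B (Bob): min(15, 13, 11) = 11
G (Alice): max(7, 2, 10) = 10
H (Alice): max(3, 2, 1) = 3
F (Bob): min(10, 3, 11) = 3
J (Alice): max(8, 6, 15) = 15
K (Alice): max(15, 3, 2) = 15
I (Bob): min(15, 15, 2) = 2
Root (Alice): max(11, 3, 2) = 11
Alice picks the child with the highest value: B (value 11).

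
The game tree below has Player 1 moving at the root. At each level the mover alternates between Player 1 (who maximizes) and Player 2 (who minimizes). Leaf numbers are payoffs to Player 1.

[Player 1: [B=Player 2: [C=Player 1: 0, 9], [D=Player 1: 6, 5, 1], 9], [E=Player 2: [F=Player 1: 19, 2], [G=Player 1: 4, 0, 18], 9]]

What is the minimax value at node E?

F: max(19, 2) = 19
G: max(4, 0, 18) = 18
E: min(19, 18, 9) = 9

9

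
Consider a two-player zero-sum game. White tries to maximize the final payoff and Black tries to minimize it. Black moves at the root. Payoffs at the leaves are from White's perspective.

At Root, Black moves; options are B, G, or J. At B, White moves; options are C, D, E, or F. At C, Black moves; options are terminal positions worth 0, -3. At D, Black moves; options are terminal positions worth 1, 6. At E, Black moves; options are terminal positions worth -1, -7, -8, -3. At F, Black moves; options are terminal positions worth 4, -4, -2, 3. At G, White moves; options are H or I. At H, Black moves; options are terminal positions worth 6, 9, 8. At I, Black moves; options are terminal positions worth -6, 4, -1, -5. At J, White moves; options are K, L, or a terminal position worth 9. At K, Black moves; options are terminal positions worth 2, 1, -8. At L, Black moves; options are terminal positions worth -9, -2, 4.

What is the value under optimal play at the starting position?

C (Black): min(0, -3) = -3
D (Black): min(1, 6) = 1
E (Black): min(-1, -7, -8, -3) = -8
F (Black): min(4, -4, -2, 3) = -4
B (White): max(-3, 1, -8, -4) = 1
H (Black): min(6, 9, 8) = 6
I (Black): min(-6, 4, -1, -5) = -6
G (White): max(6, -6) = 6
K (Black): min(2, 1, -8) = -8
L (Black): min(-9, -2, 4) = -9
J (White): max(-8, -9, 9) = 9
Root (Black): min(1, 6, 9) = 1

1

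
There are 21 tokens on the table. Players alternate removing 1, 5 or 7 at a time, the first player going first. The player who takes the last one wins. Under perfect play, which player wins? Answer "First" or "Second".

First

Mark each pile size as W (mover wins) or L (mover loses):
i:   0  1  2  3  4  5  6  7  8  9 10 11 12 13 14 15 16 17 18 19 20 21
     L  W  L  W  L  W  L  W  L  W  L  W  L  W  L  W  L  W  L  W  L  W
Position 21 is W, so the first player wins.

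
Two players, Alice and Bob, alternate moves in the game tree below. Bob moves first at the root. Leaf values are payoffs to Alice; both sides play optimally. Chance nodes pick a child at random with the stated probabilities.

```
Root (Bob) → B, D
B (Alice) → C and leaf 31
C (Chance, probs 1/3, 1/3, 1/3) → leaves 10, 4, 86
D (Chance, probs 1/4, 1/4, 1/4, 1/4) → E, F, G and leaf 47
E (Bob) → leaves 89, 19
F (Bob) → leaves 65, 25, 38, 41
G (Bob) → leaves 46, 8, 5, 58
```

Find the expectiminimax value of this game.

24

C (Chance): 1/3·10 + 1/3·4 + 1/3·86 = 33.33
B (Alice): max(33.33, 31) = 33.33
E (Bob): min(89, 19) = 19
F (Bob): min(65, 25, 38, 41) = 25
G (Bob): min(46, 8, 5, 58) = 5
D (Chance): 1/4·19 + 1/4·25 + 1/4·5 + 1/4·47 = 24
Root (Bob): min(33.33, 24) = 24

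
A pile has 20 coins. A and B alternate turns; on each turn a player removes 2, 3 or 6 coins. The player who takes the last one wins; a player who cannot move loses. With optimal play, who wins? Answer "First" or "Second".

First

Mark each pile size as W (mover wins) or L (mover loses):
i:   0  1  2  3  4  5  6  7  8  9 10 11 12 13 14 15 16 17 18 19 20
     L  L  W  W  W  L  W  W  W  L  L  W  W  W  L  W  W  W  L  L  W
Position 20 is W, so the first player wins.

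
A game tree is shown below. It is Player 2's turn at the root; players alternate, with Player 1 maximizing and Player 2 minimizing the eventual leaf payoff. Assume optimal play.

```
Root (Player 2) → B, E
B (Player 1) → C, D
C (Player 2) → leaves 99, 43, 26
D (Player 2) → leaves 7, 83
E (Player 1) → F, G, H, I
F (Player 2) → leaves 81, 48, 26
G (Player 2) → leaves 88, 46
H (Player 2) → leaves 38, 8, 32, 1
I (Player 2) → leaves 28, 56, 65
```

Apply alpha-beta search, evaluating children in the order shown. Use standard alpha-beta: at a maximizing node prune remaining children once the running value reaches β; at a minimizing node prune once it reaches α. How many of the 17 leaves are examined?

7

C [α=-∞,β=+∞]: v=26
D [α=26,β=+∞]: v=7 after child 1 ≤ α → α-cutoff, skip 1
B [α=-∞,β=+∞]: v=26
F [α=-∞,β=26]: v=26
E [α=-∞,β=26]: v=26 after child 1 ≥ β → β-cutoff, skip 3
Root [α=-∞,β=+∞]: v=26
Leaves evaluated: 7 of 17.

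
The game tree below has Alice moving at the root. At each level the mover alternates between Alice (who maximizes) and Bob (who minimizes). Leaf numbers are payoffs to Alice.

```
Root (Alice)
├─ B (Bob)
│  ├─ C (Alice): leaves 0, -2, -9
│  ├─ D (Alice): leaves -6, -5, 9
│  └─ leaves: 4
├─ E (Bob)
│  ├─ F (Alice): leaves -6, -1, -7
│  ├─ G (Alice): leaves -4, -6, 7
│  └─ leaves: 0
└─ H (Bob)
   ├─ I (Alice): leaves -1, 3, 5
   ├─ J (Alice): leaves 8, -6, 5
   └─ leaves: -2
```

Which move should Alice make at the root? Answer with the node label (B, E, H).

B

C (Alice): max(0, -2, -9) = 0
D (Alice): max(-6, -5, 9) = 9
B (Bob): min(0, 9, 4) = 0
F (Alice): max(-6, -1, -7) = -1
G (Alice): max(-4, -6, 7) = 7
E (Bob): min(-1, 7, 0) = -1
I (Alice): max(-1, 3, 5) = 5
J (Alice): max(8, -6, 5) = 8
H (Bob): min(5, 8, -2) = -2
Root (Alice): max(0, -1, -2) = 0
Alice picks the child with the highest value: B (value 0).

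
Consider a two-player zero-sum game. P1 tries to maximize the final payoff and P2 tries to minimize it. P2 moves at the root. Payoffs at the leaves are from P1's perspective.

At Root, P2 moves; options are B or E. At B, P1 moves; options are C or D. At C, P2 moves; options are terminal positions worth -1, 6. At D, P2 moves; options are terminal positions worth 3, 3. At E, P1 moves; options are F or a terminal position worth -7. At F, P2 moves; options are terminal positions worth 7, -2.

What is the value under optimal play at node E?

-2

F: min(7, -2) = -2
E: max(-2, -7) = -2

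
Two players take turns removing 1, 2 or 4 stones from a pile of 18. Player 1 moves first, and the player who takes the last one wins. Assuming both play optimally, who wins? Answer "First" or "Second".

Second

Compute winning (W) and losing (L) positions by backward induction:
i:   0  1  2  3  4  5  6  7  8  9 10 11 12 13 14 15 16 17 18
     L  W  W  L  W  W  L  W  W  L  W  W  L  W  W  L  W  W  L
Position 18 is L, so the second player wins.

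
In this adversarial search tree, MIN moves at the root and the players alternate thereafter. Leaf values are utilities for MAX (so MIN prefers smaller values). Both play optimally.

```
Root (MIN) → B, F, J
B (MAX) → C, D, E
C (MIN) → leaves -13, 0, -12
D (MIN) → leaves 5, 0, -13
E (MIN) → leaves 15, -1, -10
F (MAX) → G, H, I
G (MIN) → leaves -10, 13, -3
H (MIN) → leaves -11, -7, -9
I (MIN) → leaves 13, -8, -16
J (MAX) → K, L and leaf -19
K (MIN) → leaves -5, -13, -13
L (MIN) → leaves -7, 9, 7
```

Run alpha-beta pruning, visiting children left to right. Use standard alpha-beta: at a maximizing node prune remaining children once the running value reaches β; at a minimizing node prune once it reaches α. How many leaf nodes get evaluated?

C [α=-∞,β=+∞]: v=-13
D [α=-13,β=+∞]: v=-13
E [α=-13,β=+∞]: v=-10
B [α=-∞,β=+∞]: v=-10
G [α=-∞,β=-10]: v=-10
F [α=-∞,β=-10]: v=-10 after child 1 ≥ β → β-cutoff, skip 2
K [α=-∞,β=-10]: v=-13
L [α=-13,β=-10]: v=-7
J [α=-∞,β=-10]: v=-7 after child 2 ≥ β → β-cutoff, skip 1
Root [α=-∞,β=+∞]: v=-10
Leaves evaluated: 18 of 25.

18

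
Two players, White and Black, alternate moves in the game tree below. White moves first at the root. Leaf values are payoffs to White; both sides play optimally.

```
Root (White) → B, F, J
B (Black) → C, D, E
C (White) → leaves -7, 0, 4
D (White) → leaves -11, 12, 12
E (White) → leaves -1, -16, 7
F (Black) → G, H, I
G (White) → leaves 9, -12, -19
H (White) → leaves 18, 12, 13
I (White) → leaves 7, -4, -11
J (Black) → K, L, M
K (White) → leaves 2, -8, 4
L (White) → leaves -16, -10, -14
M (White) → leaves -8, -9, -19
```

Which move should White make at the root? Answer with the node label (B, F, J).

F

C (White): max(-7, 0, 4) = 4
D (White): max(-11, 12, 12) = 12
E (White): max(-1, -16, 7) = 7
B (Black): min(4, 12, 7) = 4
G (White): max(9, -12, -19) = 9
H (White): max(18, 12, 13) = 18
I (White): max(7, -4, -11) = 7
F (Black): min(9, 18, 7) = 7
K (White): max(2, -8, 4) = 4
L (White): max(-16, -10, -14) = -10
M (White): max(-8, -9, -19) = -8
J (Black): min(4, -10, -8) = -10
Root (White): max(4, 7, -10) = 7
White picks the child with the highest value: F (value 7).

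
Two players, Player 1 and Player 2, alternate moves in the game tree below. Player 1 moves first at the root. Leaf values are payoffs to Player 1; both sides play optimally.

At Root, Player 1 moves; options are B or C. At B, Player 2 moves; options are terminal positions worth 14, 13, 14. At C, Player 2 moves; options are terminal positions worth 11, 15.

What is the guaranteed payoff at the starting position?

B (Player 2): min(14, 13, 14) = 13
C (Player 2): min(11, 15) = 11
Root (Player 1): max(13, 11) = 13

13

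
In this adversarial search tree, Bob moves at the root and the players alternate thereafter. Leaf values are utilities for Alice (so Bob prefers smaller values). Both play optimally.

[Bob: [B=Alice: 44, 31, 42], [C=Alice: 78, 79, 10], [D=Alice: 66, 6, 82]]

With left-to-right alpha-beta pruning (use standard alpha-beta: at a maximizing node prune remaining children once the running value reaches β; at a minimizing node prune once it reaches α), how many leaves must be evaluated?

B [α=-∞,β=+∞]: v=44
C [α=-∞,β=44]: v=78 after child 1 ≥ β → β-cutoff, skip 2
D [α=-∞,β=44]: v=66 after child 1 ≥ β → β-cutoff, skip 2
Root [α=-∞,β=+∞]: v=44
Leaves evaluated: 5 of 9.

5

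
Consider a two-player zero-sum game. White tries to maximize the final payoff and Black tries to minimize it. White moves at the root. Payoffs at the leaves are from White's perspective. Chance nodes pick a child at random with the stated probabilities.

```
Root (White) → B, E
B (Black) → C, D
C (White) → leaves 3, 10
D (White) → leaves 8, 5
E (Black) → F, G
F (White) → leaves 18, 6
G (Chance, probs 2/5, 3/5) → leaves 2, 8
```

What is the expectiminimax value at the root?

C (White): max(3, 10) = 10
D (White): max(8, 5) = 8
B (Black): min(10, 8) = 8
F (White): max(18, 6) = 18
G (Chance): 2/5·2 + 3/5·8 = 5.6
E (Black): min(18, 5.6) = 5.6
Root (White): max(8, 5.6) = 8

8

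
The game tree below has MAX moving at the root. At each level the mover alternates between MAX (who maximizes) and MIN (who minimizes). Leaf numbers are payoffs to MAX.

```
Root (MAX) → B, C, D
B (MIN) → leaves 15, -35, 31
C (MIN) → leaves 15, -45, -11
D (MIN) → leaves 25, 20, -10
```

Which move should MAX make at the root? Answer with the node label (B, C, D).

B (MIN): min(15, -35, 31) = -35
C (MIN): min(15, -45, -11) = -45
D (MIN): min(25, 20, -10) = -10
Root (MAX): max(-35, -45, -10) = -10
MAX picks the child with the highest value: D (value -10).

D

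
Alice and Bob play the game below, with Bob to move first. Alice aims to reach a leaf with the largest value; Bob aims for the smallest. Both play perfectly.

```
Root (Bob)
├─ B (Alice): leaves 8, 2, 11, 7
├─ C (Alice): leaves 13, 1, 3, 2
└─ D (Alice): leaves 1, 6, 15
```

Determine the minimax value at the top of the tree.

B (Alice): max(8, 2, 11, 7) = 11
C (Alice): max(13, 1, 3, 2) = 13
D (Alice): max(1, 6, 15) = 15
Root (Bob): min(11, 13, 15) = 11

11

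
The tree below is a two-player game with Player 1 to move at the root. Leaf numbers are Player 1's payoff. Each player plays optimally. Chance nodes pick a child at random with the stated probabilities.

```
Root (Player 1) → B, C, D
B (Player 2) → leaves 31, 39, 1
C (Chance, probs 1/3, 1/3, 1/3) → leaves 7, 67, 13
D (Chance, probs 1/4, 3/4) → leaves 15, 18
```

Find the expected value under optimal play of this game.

B (Player 2): min(31, 39, 1) = 1
C (Chance): 1/3·7 + 1/3·67 + 1/3·13 = 29
D (Chance): 1/4·15 + 3/4·18 = 17.25
Root (Player 1): max(1, 29, 17.25) = 29

29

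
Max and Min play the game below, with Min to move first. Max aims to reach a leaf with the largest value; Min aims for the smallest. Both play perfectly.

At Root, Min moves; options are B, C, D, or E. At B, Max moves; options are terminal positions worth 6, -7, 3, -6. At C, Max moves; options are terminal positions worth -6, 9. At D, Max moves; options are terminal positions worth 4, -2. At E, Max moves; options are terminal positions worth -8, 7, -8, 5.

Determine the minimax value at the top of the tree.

4

B (Max): max(6, -7, 3, -6) = 6
C (Max): max(-6, 9) = 9
D (Max): max(4, -2) = 4
E (Max): max(-8, 7, -8, 5) = 7
Root (Min): min(6, 9, 4, 7) = 4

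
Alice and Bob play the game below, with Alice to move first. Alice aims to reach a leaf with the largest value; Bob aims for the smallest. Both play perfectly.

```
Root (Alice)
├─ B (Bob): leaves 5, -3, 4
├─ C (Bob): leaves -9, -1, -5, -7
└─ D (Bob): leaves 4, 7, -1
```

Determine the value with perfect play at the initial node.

B (Bob): min(5, -3, 4) = -3
C (Bob): min(-9, -1, -5, -7) = -9
D (Bob): min(4, 7, -1) = -1
Root (Alice): max(-3, -9, -1) = -1

-1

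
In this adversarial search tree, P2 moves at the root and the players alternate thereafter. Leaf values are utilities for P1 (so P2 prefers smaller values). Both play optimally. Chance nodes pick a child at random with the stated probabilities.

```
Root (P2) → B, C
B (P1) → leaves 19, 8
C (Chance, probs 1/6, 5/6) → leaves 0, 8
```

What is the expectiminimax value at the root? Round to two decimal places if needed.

B (P1): max(19, 8) = 19
C (Chance): 1/6·0 + 5/6·8 = 6.67
Root (P2): min(19, 6.67) = 6.67

6.67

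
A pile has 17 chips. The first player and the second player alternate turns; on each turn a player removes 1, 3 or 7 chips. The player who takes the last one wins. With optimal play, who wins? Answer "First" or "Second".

i:   0  1  2  3  4  5  6  7  8  9 10 11 12 13 14 15 16 17
     L  W  L  W  L  W  L  W  L  W  L  W  L  W  L  W  L  W
Position 17 is W, so the first player wins.

First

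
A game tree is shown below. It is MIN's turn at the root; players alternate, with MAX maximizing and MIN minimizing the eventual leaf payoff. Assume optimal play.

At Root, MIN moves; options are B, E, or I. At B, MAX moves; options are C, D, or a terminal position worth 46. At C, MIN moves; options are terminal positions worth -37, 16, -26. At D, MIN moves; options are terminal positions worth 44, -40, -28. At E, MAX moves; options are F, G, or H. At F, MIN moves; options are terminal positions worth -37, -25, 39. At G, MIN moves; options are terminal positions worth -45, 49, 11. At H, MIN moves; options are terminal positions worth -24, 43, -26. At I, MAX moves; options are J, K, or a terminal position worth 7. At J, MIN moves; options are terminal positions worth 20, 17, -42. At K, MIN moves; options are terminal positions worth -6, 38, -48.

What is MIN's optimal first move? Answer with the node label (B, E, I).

C (MIN): min(-37, 16, -26) = -37
D (MIN): min(44, -40, -28) = -40
B (MAX): max(-37, -40, 46) = 46
F (MIN): min(-37, -25, 39) = -37
G (MIN): min(-45, 49, 11) = -45
H (MIN): min(-24, 43, -26) = -26
E (MAX): max(-37, -45, -26) = -26
J (MIN): min(20, 17, -42) = -42
K (MIN): min(-6, 38, -48) = -48
I (MAX): max(-42, -48, 7) = 7
Root (MIN): min(46, -26, 7) = -26
MIN picks the child with the lowest value: E (value -26).

E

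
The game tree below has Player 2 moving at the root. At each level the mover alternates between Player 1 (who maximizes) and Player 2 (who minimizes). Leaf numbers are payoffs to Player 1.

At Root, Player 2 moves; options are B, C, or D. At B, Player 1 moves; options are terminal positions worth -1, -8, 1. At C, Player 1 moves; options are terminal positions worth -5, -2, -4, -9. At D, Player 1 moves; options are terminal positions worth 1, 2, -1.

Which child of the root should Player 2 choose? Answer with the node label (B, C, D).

B (Player 1): max(-1, -8, 1) = 1
C (Player 1): max(-5, -2, -4, -9) = -2
D (Player 1): max(1, 2, -1) = 2
Root (Player 2): min(1, -2, 2) = -2
Player 2 picks the child with the lowest value: C (value -2).

C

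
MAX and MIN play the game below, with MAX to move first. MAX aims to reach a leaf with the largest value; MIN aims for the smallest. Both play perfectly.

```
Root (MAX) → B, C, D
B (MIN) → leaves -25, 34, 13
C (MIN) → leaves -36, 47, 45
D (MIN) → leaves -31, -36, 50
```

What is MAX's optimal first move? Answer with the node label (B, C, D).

B

B (MIN): min(-25, 34, 13) = -25
C (MIN): min(-36, 47, 45) = -36
D (MIN): min(-31, -36, 50) = -36
Root (MAX): max(-25, -36, -36) = -25
MAX picks the child with the highest value: B (value -25).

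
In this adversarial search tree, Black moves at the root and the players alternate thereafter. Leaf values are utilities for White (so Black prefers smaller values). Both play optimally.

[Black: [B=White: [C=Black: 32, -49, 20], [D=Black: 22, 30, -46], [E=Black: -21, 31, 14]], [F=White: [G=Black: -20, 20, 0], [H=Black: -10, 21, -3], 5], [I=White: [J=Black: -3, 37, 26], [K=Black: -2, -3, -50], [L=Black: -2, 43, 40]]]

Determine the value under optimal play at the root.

C (Black): min(32, -49, 20) = -49
D (Black): min(22, 30, -46) = -46
E (Black): min(-21, 31, 14) = -21
B (White): max(-49, -46, -21) = -21
G (Black): min(-20, 20, 0) = -20
H (Black): min(-10, 21, -3) = -10
F (White): max(-20, -10, 5) = 5
J (Black): min(-3, 37, 26) = -3
K (Black): min(-2, -3, -50) = -50
L (Black): min(-2, 43, 40) = -2
I (White): max(-3, -50, -2) = -2
Root (Black): min(-21, 5, -2) = -21

-21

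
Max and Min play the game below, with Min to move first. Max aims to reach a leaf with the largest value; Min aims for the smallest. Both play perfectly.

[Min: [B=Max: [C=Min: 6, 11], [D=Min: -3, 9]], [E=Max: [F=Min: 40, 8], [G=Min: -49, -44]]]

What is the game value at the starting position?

6

C (Min): min(6, 11) = 6
D (Min): min(-3, 9) = -3
B (Max): max(6, -3) = 6
F (Min): min(40, 8) = 8
G (Min): min(-49, -44) = -49
E (Max): max(8, -49) = 8
Root (Min): min(6, 8) = 6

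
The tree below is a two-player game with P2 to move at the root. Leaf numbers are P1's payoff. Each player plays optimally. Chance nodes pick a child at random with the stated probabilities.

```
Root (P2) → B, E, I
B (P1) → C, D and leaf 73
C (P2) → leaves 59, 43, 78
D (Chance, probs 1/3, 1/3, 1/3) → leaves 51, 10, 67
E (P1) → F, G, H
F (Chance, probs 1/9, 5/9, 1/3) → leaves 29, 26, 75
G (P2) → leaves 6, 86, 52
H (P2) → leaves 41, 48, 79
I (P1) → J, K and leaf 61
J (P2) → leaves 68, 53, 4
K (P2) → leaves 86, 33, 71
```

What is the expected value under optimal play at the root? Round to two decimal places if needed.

C (P2): min(59, 43, 78) = 43
D (Chance): 1/3·51 + 1/3·10 + 1/3·67 = 42.67
B (P1): max(43, 42.67, 73) = 73
F (Chance): 1/9·29 + 5/9·26 + 1/3·75 = 42.67
G (P2): min(6, 86, 52) = 6
H (P2): min(41, 48, 79) = 41
E (P1): max(42.67, 6, 41) = 42.67
J (P2): min(68, 53, 4) = 4
K (P2): min(86, 33, 71) = 33
I (P1): max(4, 33, 61) = 61
Root (P2): min(73, 42.67, 61) = 42.67

42.67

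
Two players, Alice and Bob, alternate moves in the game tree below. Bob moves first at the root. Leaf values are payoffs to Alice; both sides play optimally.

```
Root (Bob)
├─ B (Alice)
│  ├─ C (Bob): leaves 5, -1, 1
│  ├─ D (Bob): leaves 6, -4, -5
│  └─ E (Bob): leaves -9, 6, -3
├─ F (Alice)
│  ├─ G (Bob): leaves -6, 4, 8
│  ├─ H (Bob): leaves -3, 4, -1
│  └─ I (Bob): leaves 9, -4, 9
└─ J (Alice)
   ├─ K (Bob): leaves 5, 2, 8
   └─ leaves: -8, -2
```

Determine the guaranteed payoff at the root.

-3

C (Bob): min(5, -1, 1) = -1
D (Bob): min(6, -4, -5) = -5
E (Bob): min(-9, 6, -3) = -9
B (Alice): max(-1, -5, -9) = -1
G (Bob): min(-6, 4, 8) = -6
H (Bob): min(-3, 4, -1) = -3
I (Bob): min(9, -4, 9) = -4
F (Alice): max(-6, -3, -4) = -3
K (Bob): min(5, 2, 8) = 2
J (Alice): max(2, -8, -2) = 2
Root (Bob): min(-1, -3, 2) = -3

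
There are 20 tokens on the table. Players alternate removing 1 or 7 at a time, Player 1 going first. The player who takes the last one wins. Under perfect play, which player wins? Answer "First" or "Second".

Compute winning (W) and losing (L) positions by backward induction:
i:   0  1  2  3  4  5  6  7  8  9 10 11 12 13 14 15 16 17 18 19 20
     L  W  L  W  L  W  L  W  L  W  L  W  L  W  L  W  L  W  L  W  L
Position 20 is L, so the second player wins.

Second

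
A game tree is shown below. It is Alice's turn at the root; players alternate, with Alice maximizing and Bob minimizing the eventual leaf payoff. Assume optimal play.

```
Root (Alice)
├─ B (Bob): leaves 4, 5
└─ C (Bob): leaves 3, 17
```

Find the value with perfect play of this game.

B (Bob): min(4, 5) = 4
C (Bob): min(3, 17) = 3
Root (Alice): max(4, 3) = 4

4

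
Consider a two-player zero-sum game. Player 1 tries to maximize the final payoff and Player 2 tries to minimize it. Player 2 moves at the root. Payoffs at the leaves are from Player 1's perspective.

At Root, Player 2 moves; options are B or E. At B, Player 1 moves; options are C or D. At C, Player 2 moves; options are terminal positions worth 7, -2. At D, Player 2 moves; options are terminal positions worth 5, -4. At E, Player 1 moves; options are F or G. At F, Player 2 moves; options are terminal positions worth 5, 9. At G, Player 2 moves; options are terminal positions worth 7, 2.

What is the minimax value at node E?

F: min(5, 9) = 5
G: min(7, 2) = 2
E: max(5, 2) = 5

5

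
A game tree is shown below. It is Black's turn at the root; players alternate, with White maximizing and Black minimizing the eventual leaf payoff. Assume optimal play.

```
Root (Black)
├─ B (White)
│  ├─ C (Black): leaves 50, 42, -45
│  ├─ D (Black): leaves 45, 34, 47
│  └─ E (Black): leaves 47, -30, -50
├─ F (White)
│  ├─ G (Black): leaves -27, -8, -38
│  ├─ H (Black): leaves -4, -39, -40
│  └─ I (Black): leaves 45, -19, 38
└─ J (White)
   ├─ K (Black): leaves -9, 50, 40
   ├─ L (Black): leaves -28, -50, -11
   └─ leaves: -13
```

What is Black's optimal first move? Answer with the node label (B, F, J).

F

C (Black): min(50, 42, -45) = -45
D (Black): min(45, 34, 47) = 34
E (Black): min(47, -30, -50) = -50
B (White): max(-45, 34, -50) = 34
G (Black): min(-27, -8, -38) = -38
H (Black): min(-4, -39, -40) = -40
I (Black): min(45, -19, 38) = -19
F (White): max(-38, -40, -19) = -19
K (Black): min(-9, 50, 40) = -9
L (Black): min(-28, -50, -11) = -50
J (White): max(-9, -50, -13) = -9
Root (Black): min(34, -19, -9) = -19
Black picks the child with the lowest value: F (value -19).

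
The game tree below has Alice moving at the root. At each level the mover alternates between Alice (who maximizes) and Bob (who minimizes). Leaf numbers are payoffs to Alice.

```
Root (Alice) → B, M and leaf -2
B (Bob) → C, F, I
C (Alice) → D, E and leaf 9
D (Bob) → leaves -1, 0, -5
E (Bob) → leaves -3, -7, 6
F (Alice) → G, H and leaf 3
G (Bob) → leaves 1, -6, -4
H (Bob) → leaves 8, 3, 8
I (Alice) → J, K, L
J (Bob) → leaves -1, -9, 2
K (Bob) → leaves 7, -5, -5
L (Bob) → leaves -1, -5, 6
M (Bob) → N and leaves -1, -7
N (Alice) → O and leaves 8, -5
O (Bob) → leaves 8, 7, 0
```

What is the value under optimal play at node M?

-7

O: min(8, 7, 0) = 0
N: max(0, 8, -5) = 8
M: min(8, -1, -7) = -7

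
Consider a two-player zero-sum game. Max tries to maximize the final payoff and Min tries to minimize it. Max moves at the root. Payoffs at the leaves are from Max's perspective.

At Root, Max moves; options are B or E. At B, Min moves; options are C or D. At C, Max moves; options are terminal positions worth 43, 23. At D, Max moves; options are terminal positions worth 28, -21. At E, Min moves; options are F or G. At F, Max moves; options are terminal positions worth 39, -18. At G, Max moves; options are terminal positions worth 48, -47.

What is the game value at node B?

28

C: max(43, 23) = 43
D: max(28, -21) = 28
B: min(43, 28) = 28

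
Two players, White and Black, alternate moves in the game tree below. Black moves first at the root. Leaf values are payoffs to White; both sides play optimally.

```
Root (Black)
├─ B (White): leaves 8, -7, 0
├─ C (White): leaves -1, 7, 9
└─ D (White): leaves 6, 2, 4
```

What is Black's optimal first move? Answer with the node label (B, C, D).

B (White): max(8, -7, 0) = 8
C (White): max(-1, 7, 9) = 9
D (White): max(6, 2, 4) = 6
Root (Black): min(8, 9, 6) = 6
Black picks the child with the lowest value: D (value 6).

D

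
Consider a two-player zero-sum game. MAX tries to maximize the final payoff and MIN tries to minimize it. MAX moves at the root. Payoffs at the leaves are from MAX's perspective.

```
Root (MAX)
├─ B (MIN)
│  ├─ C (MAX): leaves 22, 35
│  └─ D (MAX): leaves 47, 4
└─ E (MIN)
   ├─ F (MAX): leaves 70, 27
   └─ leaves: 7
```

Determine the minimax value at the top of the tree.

35

C (MAX): max(22, 35) = 35
D (MAX): max(47, 4) = 47
B (MIN): min(35, 47) = 35
F (MAX): max(70, 27) = 70
E (MIN): min(70, 7) = 7
Root (MAX): max(35, 7) = 35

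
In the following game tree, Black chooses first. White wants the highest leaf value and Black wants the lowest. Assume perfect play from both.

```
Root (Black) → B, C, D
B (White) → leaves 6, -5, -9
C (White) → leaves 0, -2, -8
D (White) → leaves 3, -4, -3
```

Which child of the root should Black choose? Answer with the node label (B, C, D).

B (White): max(6, -5, -9) = 6
C (White): max(0, -2, -8) = 0
D (White): max(3, -4, -3) = 3
Root (Black): min(6, 0, 3) = 0
Black picks the child with the lowest value: C (value 0).

C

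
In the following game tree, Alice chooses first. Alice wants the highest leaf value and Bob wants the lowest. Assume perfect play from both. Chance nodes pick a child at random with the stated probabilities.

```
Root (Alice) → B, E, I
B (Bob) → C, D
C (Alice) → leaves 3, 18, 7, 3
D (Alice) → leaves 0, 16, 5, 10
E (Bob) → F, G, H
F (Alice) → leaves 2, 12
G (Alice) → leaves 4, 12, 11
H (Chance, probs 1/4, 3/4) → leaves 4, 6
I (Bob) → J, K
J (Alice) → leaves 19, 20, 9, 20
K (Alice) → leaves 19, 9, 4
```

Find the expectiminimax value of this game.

19

C (Alice): max(3, 18, 7, 3) = 18
D (Alice): max(0, 16, 5, 10) = 16
B (Bob): min(18, 16) = 16
F (Alice): max(2, 12) = 12
G (Alice): max(4, 12, 11) = 12
H (Chance): 1/4·4 + 3/4·6 = 5.5
E (Bob): min(12, 12, 5.5) = 5.5
J (Alice): max(19, 20, 9, 20) = 20
K (Alice): max(19, 9, 4) = 19
I (Bob): min(20, 19) = 19
Root (Alice): max(16, 5.5, 19) = 19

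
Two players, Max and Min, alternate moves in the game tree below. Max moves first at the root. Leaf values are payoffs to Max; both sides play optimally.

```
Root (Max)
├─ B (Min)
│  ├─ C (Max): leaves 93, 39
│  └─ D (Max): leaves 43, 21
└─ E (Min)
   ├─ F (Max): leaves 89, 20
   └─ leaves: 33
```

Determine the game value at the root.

C (Max): max(93, 39) = 93
D (Max): max(43, 21) = 43
B (Min): min(93, 43) = 43
F (Max): max(89, 20) = 89
E (Min): min(89, 33) = 33
Root (Max): max(43, 33) = 43

43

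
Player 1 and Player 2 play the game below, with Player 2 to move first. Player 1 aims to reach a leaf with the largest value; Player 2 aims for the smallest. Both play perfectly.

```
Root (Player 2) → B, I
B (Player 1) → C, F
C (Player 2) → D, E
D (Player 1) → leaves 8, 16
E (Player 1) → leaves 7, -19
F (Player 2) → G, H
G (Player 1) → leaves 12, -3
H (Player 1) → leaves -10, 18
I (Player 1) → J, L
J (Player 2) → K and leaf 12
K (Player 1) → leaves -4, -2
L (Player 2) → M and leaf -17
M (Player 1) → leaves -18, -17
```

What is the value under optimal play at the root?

D (Player 1): max(8, 16) = 16
E (Player 1): max(7, -19) = 7
C (Player 2): min(16, 7) = 7
G (Player 1): max(12, -3) = 12
H (Player 1): max(-10, 18) = 18
F (Player 2): min(12, 18) = 12
B (Player 1): max(7, 12) = 12
K (Player 1): max(-4, -2) = -2
J (Player 2): min(-2, 12) = -2
M (Player 1): max(-18, -17) = -17
L (Player 2): min(-17, -17) = -17
I (Player 1): max(-2, -17) = -2
Root (Player 2): min(12, -2) = -2

-2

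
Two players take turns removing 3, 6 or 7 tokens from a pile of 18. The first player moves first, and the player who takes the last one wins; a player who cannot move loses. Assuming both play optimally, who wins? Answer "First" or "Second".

Mark each pile size as W (mover wins) or L (mover loses):
i:   0  1  2  3  4  5  6  7  8  9 10 11 12 13 14 15 16 17 18
     L  L  L  W  W  W  W  W  W  W  L  L  L  W  W  W  W  W  W
Position 18 is W, so the first player wins.

First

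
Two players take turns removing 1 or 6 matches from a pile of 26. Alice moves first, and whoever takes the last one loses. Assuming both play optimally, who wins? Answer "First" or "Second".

Second

i:   0  1  2  3  4  5  6  7  8  9 10 11 12 13 14 15 16 17 18 19 20 21 22 23 24 25 26
     W  L  W  L  W  L  W  W  L  W  L  W  L  W  W  L  W  L  W  L  W  W  L  W  L  W  L
Position 26 is L, so the second player wins.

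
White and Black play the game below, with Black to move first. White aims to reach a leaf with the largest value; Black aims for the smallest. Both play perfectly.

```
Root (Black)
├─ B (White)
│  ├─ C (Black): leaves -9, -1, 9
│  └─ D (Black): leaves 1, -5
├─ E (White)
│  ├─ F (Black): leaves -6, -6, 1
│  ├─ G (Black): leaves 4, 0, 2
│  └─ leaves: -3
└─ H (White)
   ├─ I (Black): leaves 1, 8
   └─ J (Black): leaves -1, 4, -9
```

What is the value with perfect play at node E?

F: min(-6, -6, 1) = -6
G: min(4, 0, 2) = 0
E: max(-6, 0, -3) = 0

0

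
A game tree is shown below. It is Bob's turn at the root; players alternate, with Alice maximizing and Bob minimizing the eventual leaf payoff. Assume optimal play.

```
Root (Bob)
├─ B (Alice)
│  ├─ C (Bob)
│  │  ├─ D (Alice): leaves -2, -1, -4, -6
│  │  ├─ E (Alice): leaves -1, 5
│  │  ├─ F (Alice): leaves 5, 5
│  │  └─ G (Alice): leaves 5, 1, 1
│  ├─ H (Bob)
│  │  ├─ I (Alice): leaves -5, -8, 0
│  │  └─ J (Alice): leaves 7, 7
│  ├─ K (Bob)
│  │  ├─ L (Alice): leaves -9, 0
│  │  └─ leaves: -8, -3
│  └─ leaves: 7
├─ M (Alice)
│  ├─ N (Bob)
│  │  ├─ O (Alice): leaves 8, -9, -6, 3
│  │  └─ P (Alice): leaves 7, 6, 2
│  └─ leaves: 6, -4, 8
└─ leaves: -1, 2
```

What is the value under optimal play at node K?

L: max(-9, 0) = 0
K: min(0, -8, -3) = -8

-8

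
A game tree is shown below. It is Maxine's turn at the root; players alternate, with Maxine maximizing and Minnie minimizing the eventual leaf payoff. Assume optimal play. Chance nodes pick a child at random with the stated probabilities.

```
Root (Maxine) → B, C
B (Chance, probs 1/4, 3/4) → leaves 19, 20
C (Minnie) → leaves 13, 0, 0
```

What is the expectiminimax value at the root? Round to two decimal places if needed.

B (Chance): 1/4·19 + 3/4·20 = 19.75
C (Minnie): min(13, 0, 0) = 0
Root (Maxine): max(19.75, 0) = 19.75

19.75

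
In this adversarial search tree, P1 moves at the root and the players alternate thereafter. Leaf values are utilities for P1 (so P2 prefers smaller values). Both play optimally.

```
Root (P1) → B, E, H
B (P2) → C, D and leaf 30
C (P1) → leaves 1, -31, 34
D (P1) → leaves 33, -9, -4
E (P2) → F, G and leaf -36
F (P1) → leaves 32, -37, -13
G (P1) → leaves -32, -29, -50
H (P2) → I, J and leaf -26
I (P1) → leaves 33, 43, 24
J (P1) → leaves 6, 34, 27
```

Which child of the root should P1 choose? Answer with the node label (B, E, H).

C (P1): max(1, -31, 34) = 34
D (P1): max(33, -9, -4) = 33
B (P2): min(34, 33, 30) = 30
F (P1): max(32, -37, -13) = 32
G (P1): max(-32, -29, -50) = -29
E (P2): min(32, -29, -36) = -36
I (P1): max(33, 43, 24) = 43
J (P1): max(6, 34, 27) = 34
H (P2): min(43, 34, -26) = -26
Root (P1): max(30, -36, -26) = 30
P1 picks the child with the highest value: B (value 30).

B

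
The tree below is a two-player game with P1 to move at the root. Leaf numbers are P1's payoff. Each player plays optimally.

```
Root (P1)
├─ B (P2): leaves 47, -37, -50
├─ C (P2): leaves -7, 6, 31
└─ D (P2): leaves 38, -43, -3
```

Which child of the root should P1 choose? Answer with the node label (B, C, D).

B (P2): min(47, -37, -50) = -50
C (P2): min(-7, 6, 31) = -7
D (P2): min(38, -43, -3) = -43
Root (P1): max(-50, -7, -43) = -7
P1 picks the child with the highest value: C (value -7).

C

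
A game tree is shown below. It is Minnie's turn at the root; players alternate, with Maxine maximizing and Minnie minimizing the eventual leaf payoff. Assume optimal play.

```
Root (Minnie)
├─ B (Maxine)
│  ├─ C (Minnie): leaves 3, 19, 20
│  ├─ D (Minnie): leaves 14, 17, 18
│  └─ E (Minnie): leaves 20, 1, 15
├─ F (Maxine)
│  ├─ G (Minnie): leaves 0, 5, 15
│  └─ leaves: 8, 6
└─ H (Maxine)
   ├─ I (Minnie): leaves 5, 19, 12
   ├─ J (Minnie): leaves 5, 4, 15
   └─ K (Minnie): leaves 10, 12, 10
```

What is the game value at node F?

8

G: min(0, 5, 15) = 0
F: max(0, 8, 6) = 8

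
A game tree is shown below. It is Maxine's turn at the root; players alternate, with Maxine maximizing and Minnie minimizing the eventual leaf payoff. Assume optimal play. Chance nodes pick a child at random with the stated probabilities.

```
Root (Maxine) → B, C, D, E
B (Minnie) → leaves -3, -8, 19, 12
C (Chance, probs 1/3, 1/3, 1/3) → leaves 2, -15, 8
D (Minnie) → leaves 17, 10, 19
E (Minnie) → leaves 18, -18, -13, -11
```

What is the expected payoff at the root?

B (Minnie): min(-3, -8, 19, 12) = -8
C (Chance): 1/3·2 + 1/3·-15 + 1/3·8 = -1.67
D (Minnie): min(17, 10, 19) = 10
E (Minnie): min(18, -18, -13, -11) = -18
Root (Maxine): max(-8, -1.67, 10, -18) = 10

10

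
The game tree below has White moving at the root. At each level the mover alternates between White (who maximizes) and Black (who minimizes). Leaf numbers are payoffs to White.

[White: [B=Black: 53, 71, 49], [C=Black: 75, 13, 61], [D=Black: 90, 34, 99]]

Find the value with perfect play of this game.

B (Black): min(53, 71, 49) = 49
C (Black): min(75, 13, 61) = 13
D (Black): min(90, 34, 99) = 34
Root (White): max(49, 13, 34) = 49

49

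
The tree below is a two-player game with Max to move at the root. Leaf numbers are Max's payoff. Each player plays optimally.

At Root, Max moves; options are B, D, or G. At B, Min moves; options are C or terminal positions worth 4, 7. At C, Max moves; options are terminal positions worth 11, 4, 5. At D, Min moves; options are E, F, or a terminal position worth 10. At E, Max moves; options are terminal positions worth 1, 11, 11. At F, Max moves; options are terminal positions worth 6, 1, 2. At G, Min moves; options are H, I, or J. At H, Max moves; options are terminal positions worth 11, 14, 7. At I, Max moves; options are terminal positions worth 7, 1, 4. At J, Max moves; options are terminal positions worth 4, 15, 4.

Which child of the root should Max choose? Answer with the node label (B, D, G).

C (Max): max(11, 4, 5) = 11
B (Min): min(11, 4, 7) = 4
E (Max): max(1, 11, 11) = 11
F (Max): max(6, 1, 2) = 6
D (Min): min(11, 6, 10) = 6
H (Max): max(11, 14, 7) = 14
I (Max): max(7, 1, 4) = 7
J (Max): max(4, 15, 4) = 15
G (Min): min(14, 7, 15) = 7
Root (Max): max(4, 6, 7) = 7
Max picks the child with the highest value: G (value 7).

G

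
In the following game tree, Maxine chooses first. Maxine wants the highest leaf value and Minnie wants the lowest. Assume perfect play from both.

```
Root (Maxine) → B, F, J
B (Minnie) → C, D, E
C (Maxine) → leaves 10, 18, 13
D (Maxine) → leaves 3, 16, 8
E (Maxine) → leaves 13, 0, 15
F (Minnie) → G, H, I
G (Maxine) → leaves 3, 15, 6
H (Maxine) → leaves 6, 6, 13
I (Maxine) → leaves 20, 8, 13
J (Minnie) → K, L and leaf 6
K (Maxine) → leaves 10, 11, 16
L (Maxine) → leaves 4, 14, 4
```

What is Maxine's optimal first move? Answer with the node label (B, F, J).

B

C (Maxine): max(10, 18, 13) = 18
D (Maxine): max(3, 16, 8) = 16
E (Maxine): max(13, 0, 15) = 15
B (Minnie): min(18, 16, 15) = 15
G (Maxine): max(3, 15, 6) = 15
H (Maxine): max(6, 6, 13) = 13
I (Maxine): max(20, 8, 13) = 20
F (Minnie): min(15, 13, 20) = 13
K (Maxine): max(10, 11, 16) = 16
L (Maxine): max(4, 14, 4) = 14
J (Minnie): min(16, 14, 6) = 6
Root (Maxine): max(15, 13, 6) = 15
Maxine picks the child with the highest value: B (value 15).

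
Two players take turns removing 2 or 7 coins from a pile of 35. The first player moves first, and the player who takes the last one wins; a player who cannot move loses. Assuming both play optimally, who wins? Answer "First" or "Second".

First

i:   0  1  2  3  4  5  6  7  8  9 10 11 12 13 14 15 16 17 18 19 20 21 22 23 24 25 26 27 28 29 30 31 32 33 34 35
     L  L  W  W  L  L  W  W  W  L  L  W  W  L  L  W  W  W  L  L  W  W  L  L  W  W  W  L  L  W  W  L  L  W  W  W
Position 35 is W, so the first player wins.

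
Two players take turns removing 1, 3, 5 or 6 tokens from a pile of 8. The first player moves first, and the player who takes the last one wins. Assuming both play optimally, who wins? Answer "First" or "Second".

First

Mark each pile size as W (mover wins) or L (mover loses):
i:   0  1  2  3  4  5  6  7  8
     L  W  L  W  L  W  W  W  W
Position 8 is W, so the first player wins.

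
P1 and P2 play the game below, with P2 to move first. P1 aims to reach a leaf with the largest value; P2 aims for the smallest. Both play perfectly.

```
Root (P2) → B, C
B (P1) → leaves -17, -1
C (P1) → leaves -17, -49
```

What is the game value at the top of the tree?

B (P1): max(-17, -1) = -1
C (P1): max(-17, -49) = -17
Root (P2): min(-1, -17) = -17

-17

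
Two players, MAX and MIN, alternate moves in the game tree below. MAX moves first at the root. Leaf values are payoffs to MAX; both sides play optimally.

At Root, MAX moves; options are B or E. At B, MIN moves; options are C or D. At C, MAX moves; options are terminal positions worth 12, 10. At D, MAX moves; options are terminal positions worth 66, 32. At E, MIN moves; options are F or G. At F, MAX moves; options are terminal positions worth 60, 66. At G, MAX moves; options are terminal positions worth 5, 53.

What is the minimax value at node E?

F: max(60, 66) = 66
G: max(5, 53) = 53
E: min(66, 53) = 53

53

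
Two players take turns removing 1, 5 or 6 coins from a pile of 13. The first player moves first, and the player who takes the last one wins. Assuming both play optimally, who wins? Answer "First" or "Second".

Compute winning (W) and losing (L) positions by backward induction:
i:   0  1  2  3  4  5  6  7  8  9 10 11 12 13
     L  W  L  W  L  W  W  W  W  W  W  L  W  L
Position 13 is L, so the second player wins.

Second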